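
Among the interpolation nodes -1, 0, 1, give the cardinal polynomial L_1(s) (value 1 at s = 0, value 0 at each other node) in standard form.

L_1(s) = -s^2 + 1

L_1(s) = (s + 1)(s - 1) / [(1)·(-1)]
       = (s^2 - 1) / (-1)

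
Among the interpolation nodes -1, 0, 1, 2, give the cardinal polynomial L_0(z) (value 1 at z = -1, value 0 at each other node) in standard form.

L_0(z) = z(z - 1)(z - 2) / [(-1)·(-2)·(-3)]
       = (z^3 - 3z^2 + 2z) / (-6)

L_0(z) = -(1/6)z^3 + (1/2)z^2 - (1/3)z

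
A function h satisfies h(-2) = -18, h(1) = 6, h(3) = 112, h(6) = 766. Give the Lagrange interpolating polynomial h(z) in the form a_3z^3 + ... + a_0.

Build the Lagrange basis polynomials:
L_0(z) = (z - 1)(z - 3)(z - 6) / [-120] = -(1/120)z^3 + (1/12)z^2 - (9/40)z + 3/20
L_1(z) = (z + 2)(z - 3)(z - 6) / [30] = (1/30)z^3 - (7/30)z^2 + 6/5
L_2(z) = (z + 2)(z - 1)(z - 6) / [-30] = -(1/30)z^3 + (1/6)z^2 + (4/15)z - 2/5
L_3(z) = (z + 2)(z - 1)(z - 3) / [120] = (1/120)z^3 - (1/60)z^2 - (1/24)z + 1/20
h(z) = (-18)·L_0 + 6·L_1 + 112·L_2 + 766·L_3
  (-18)·L_0(z) = (3/20)z^3 - (3/2)z^2 + (81/20)z - 27/10
  6·L_1(z) = (1/5)z^3 - (7/5)z^2 + 36/5
  112·L_2(z) = -(56/15)z^3 + (56/3)z^2 + (448/15)z - 224/5
  766·L_3(z) = (383/60)z^3 - (383/30)z^2 - (383/12)z + 383/10
Adding term by term: 3z^3 + 3z^2 + 2z - 2

h(z) = 3z^3 + 3z^2 + 2z - 2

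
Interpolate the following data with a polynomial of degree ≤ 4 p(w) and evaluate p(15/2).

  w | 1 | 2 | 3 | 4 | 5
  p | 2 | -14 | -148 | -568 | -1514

-134479/16

Evaluate each Lagrange basis at w = 15/2:
L_0(15/2) = (11/2)·(9/2)·(7/2)·(5/2)/[(-1)·(-2)·(-3)·(-4)] = 1155/128
L_1(15/2) = (13/2)·(9/2)·(7/2)·(5/2)/[(1)·(-1)·(-2)·(-3)] = -1365/32
L_2(15/2) = (13/2)·(11/2)·(7/2)·(5/2)/[(2)·(1)·(-1)·(-2)] = 5005/64
L_3(15/2) = (13/2)·(11/2)·(9/2)·(5/2)/[(3)·(2)·(1)·(-1)] = -2145/32
L_4(15/2) = (13/2)·(11/2)·(9/2)·(7/2)/[(4)·(3)·(2)·(1)] = 3003/128
Sum: 2·(1155/128) + (-14)·(-1365/32) + (-148)·(5005/64) + (-568)·(-2145/32) + (-1514)·(3003/128) = -134479/16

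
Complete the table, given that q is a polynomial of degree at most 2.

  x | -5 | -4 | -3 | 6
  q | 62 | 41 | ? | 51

The 3 known values determine q uniquely (degree ≤ 2).
Evaluate each Lagrange basis at x = -3:
L_0(-3) = (1)·(-9)/[(-1)·(-11)] = -9/11
L_1(-3) = (2)·(-9)/[(1)·(-10)] = 9/5
L_2(-3) = (2)·(1)/[(11)·(10)] = 1/55
Sum: 62·(-9/11) + 41·(9/5) + 51·(1/55) = 24

24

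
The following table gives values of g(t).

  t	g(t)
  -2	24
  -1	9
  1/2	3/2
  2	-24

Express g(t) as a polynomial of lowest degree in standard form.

g(t) = -2t^3 - t^2 - 4t + 4

Build the Lagrange basis polynomials:
L_0(t) = (t + 1)(t - 1/2)(t - 2) / [-10] = -(1/10)t^3 + (3/20)t^2 + (3/20)t - 1/10
L_1(t) = (t + 2)(t - 1/2)(t - 2) / [9/2] = (2/9)t^3 - (1/9)t^2 - (8/9)t + 4/9
L_2(t) = (t + 2)(t + 1)(t - 2) / [-45/8] = -(8/45)t^3 - (8/45)t^2 + (32/45)t + 32/45
L_3(t) = (t + 2)(t + 1)(t - 1/2) / [18] = (1/18)t^3 + (5/36)t^2 + (1/36)t - 1/18
g(t) = 24·L_0 + 9·L_1 + (3/2)·L_2 + (-24)·L_3
  24·L_0(t) = -(12/5)t^3 + (18/5)t^2 + (18/5)t - 12/5
  9·L_1(t) = 2t^3 - t^2 - 8t + 4
  (3/2)·L_2(t) = -(4/15)t^3 - (4/15)t^2 + (16/15)t + 16/15
  (-24)·L_3(t) = -(4/3)t^3 - (10/3)t^2 - (2/3)t + 4/3
Adding term by term: -2t^3 - t^2 - 4t + 4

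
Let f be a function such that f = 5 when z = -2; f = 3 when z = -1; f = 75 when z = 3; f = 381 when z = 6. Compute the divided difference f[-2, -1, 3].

f[-2,-1] = (3 - 5) / (-1 - (-2)) = -2
f[-1,3] = (75 - 3) / (3 - (-1)) = 18
f[-2,-1,3] = (18 - (-2)) / (3 - (-2)) = 4

4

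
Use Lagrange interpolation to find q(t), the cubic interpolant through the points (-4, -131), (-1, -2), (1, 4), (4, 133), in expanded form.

Build the Lagrange basis polynomials:
L_0(t) = (t + 1)(t - 1)(t - 4) / [-120] = -(1/120)t^3 + (1/30)t^2 + (1/120)t - 1/30
L_1(t) = (t + 4)(t - 1)(t - 4) / [30] = (1/30)t^3 - (1/30)t^2 - (8/15)t + 8/15
L_2(t) = (t + 4)(t + 1)(t - 4) / [-30] = -(1/30)t^3 - (1/30)t^2 + (8/15)t + 8/15
L_3(t) = (t + 4)(t + 1)(t - 1) / [120] = (1/120)t^3 + (1/30)t^2 - (1/120)t - 1/30
q(t) = (-131)·L_0 + (-2)·L_1 + 4·L_2 + 133·L_3
  (-131)·L_0(t) = (131/120)t^3 - (131/30)t^2 - (131/120)t + 131/30
  (-2)·L_1(t) = -(1/15)t^3 + (1/15)t^2 + (16/15)t - 16/15
  4·L_2(t) = -(2/15)t^3 - (2/15)t^2 + (32/15)t + 32/15
  133·L_3(t) = (133/120)t^3 + (133/30)t^2 - (133/120)t - 133/30
Adding term by term: 2t^3 + t + 1

q(t) = 2t^3 + t + 1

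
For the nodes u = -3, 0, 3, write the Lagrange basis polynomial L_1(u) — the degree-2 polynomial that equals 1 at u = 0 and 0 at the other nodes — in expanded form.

L_1(u) = (u + 3)(u - 3) / [(3)·(-3)]
       = (u^2 - 9) / (-9)

L_1(u) = -(1/9)u^2 + 1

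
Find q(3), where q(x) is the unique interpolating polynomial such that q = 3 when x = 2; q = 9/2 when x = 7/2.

4

Evaluate each Lagrange basis at x = 3:
L_0(3) = (-1/2)/[(-3/2)] = 1/3
L_1(3) = (1)/[(3/2)] = 2/3
Sum: 3·(1/3) + 9/2·(2/3) = 4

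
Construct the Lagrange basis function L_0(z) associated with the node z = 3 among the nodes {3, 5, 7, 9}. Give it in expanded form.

L_0(z) = (z - 5)(z - 7)(z - 9) / [(-2)·(-4)·(-6)]
       = (z^3 - 21z^2 + 143z - 315) / (-48)

L_0(z) = -(1/48)z^3 + (7/16)z^2 - (143/48)z + 105/16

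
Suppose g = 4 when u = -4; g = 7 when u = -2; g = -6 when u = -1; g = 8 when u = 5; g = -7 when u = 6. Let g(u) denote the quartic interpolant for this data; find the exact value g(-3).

1478/105

Evaluate each Lagrange basis at u = -3:
L_0(-3) = (-1)·(-2)·(-8)·(-9)/[(-2)·(-3)·(-9)·(-10)] = 4/15
L_1(-3) = (1)·(-2)·(-8)·(-9)/[(2)·(-1)·(-7)·(-8)] = 9/7
L_2(-3) = (1)·(-1)·(-8)·(-9)/[(3)·(1)·(-6)·(-7)] = -4/7
L_3(-3) = (1)·(-1)·(-2)·(-9)/[(9)·(7)·(6)·(-1)] = 1/21
L_4(-3) = (1)·(-1)·(-2)·(-8)/[(10)·(8)·(7)·(1)] = -1/35
Sum: 4·(4/15) + 7·(9/7) + (-6)·(-4/7) + 8·(1/21) + (-7)·(-1/35) = 1478/105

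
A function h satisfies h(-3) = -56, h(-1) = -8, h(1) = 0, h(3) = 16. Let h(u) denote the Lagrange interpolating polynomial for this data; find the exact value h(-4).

L_0(-4) = (-3)·(-5)·(-7)/[(-2)·(-4)·(-6)] = 35/16
L_1(-4) = (-1)·(-5)·(-7)/[(2)·(-2)·(-4)] = -35/16
L_2(-4) = (-1)·(-3)·(-7)/[(4)·(2)·(-2)] = 21/16
L_3(-4) = (-1)·(-3)·(-5)/[(6)·(4)·(2)] = -5/16
Sum: (-56)·(35/16) + (-8)·(-35/16) + 0 + 16·(-5/16) = -110

-110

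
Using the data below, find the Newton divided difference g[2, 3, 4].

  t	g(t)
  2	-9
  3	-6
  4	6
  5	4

g[2,3] = (-6 - (-9)) / (3 - 2) = 3
g[3,4] = (6 - (-6)) / (4 - 3) = 12
g[2,3,4] = (12 - 3) / (4 - 2) = 9/2

9/2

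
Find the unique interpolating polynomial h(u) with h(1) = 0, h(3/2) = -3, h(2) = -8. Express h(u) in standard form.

h(u) = -4u^2 + 4u

Newton's divided differences:
h[1,3/2] = (-3 - 0) / (3/2 - 1) = -6
h[3/2,2] = (-8 - (-3)) / (2 - 3/2) = -10
h[1,3/2,2] = (-10 - (-6)) / (2 - 1) = -4
h(u) = (-6)·(u - 1) + (-4)·(u - 1)(u - 3/2)
Expanding: h(u) = -4u^2 + 4u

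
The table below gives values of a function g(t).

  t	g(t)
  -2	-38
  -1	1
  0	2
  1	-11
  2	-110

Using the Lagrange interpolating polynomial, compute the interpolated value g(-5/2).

Evaluate each Lagrange basis at t = -5/2:
L_0(-5/2) = (-3/2)·(-5/2)·(-7/2)·(-9/2)/[(-1)·(-2)·(-3)·(-4)] = 315/128
L_1(-5/2) = (-1/2)·(-5/2)·(-7/2)·(-9/2)/[(1)·(-1)·(-2)·(-3)] = -105/32
L_2(-5/2) = (-1/2)·(-3/2)·(-7/2)·(-9/2)/[(2)·(1)·(-1)·(-2)] = 189/64
L_3(-5/2) = (-1/2)·(-3/2)·(-5/2)·(-9/2)/[(3)·(2)·(1)·(-1)] = -45/32
L_4(-5/2) = (-1/2)·(-3/2)·(-5/2)·(-7/2)/[(4)·(3)·(2)·(1)] = 35/128
Sum: (-38)·(315/128) + 1·(-105/32) + 2·(189/64) + (-11)·(-45/32) + (-110)·(35/128) = -211/2

-211/2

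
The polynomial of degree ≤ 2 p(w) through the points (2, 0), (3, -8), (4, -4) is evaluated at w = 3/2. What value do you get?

L_0(3/2) = (-3/2)·(-5/2)/[(-1)·(-2)] = 15/8
L_1(3/2) = (-1/2)·(-5/2)/[(1)·(-1)] = -5/4
L_2(3/2) = (-1/2)·(-3/2)/[(2)·(1)] = 3/8
Sum: 0 + (-8)·(-5/4) + (-4)·(3/8) = 17/2

17/2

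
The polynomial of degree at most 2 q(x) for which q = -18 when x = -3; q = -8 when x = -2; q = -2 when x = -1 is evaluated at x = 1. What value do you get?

-2

L_0(1) = (3)·(2)/[(-1)·(-2)] = 3
L_1(1) = (4)·(2)/[(1)·(-1)] = -8
L_2(1) = (4)·(3)/[(2)·(1)] = 6
Sum: (-18)·(3) + (-8)·(-8) + (-2)·(6) = -2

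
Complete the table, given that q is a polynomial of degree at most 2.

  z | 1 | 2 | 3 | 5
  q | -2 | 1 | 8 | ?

The 3 known values determine q uniquely (degree ≤ 2).
Evaluate each Lagrange basis at z = 5:
L_0(5) = (3)·(2)/[(-1)·(-2)] = 3
L_1(5) = (4)·(2)/[(1)·(-1)] = -8
L_2(5) = (4)·(3)/[(2)·(1)] = 6
Sum: (-2)·(3) + 1·(-8) + 8·(6) = 34

34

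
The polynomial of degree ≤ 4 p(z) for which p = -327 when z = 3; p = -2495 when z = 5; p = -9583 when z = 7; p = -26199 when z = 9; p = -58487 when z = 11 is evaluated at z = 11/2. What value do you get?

-3652

Evaluate each Lagrange basis at z = 11/2:
L_0(11/2) = (1/2)·(-3/2)·(-7/2)·(-11/2)/[(-2)·(-4)·(-6)·(-8)] = -77/2048
L_1(11/2) = (5/2)·(-3/2)·(-7/2)·(-11/2)/[(2)·(-2)·(-4)·(-6)] = 385/512
L_2(11/2) = (5/2)·(1/2)·(-7/2)·(-11/2)/[(4)·(2)·(-2)·(-4)] = 385/1024
L_3(11/2) = (5/2)·(1/2)·(-3/2)·(-11/2)/[(6)·(4)·(2)·(-2)] = -55/512
L_4(11/2) = (5/2)·(1/2)·(-3/2)·(-7/2)/[(8)·(6)·(4)·(2)] = 35/2048
Sum: (-327)·(-77/2048) + (-2495)·(385/512) + (-9583)·(385/1024) + (-26199)·(-55/512) + (-58487)·(35/2048) = -3652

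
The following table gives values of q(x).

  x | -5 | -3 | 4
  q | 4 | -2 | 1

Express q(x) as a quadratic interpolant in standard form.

Newton's divided differences:
q[-5,-3] = (-2 - 4) / (-3 - (-5)) = -3
q[-3,4] = (1 - (-2)) / (4 - (-3)) = 3/7
q[-5,-3,4] = (3/7 - (-3)) / (4 - (-5)) = 8/21
q(x) = 4 + (-3)·(x + 5) + (8/21)·(x + 5)(x + 3)
Expanding: q(x) = (8/21)x^2 + (1/21)x - 37/7

q(x) = (8/21)x^2 + (1/21)x - 37/7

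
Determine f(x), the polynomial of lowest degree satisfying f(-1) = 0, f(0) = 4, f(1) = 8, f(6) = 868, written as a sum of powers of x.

Newton's divided differences:
f[-1,0] = (4 - 0) / (0 - (-1)) = 4
f[0,1] = (8 - 4) / (1 - 0) = 4
f[1,6] = (868 - 8) / (6 - 1) = 172
f[-1,0,1] = (4 - 4) / (1 - (-1)) = 0
f[0,1,6] = (172 - 4) / (6 - 0) = 28
f[-1,0,1,6] = (28 - 0) / (6 - (-1)) = 4
f(x) = 4·(x + 1) + 4·(x + 1)x(x - 1)
Expanding: f(x) = 4x^3 + 4

f(x) = 4x^3 + 4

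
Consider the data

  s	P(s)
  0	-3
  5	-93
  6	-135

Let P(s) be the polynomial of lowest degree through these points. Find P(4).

Evaluate each Lagrange basis at s = 4:
L_0(4) = (-1)·(-2)/[(-5)·(-6)] = 1/15
L_1(4) = (4)·(-2)/[(5)·(-1)] = 8/5
L_2(4) = (4)·(-1)/[(6)·(1)] = -2/3
Sum: (-3)·(1/15) + (-93)·(8/5) + (-135)·(-2/3) = -59

-59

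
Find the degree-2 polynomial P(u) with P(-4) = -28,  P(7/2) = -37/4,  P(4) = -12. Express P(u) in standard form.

P(u) = -u^2 + 2u - 4

Build the Lagrange basis polynomials:
L_0(u) = (u - 7/2)(u - 4) / [60] = (1/60)u^2 - (1/8)u + 7/30
L_1(u) = (u + 4)(u - 4) / [-15/4] = -(4/15)u^2 + 64/15
L_2(u) = (u + 4)(u - 7/2) / [4] = (1/4)u^2 + (1/8)u - 7/2
P(u) = (-28)·L_0 + (-37/4)·L_1 + (-12)·L_2
  (-28)·L_0(u) = -(7/15)u^2 + (7/2)u - 98/15
  (-37/4)·L_1(u) = (37/15)u^2 - 592/15
  (-12)·L_2(u) = -3u^2 - (3/2)u + 42
Adding term by term: -u^2 + 2u - 4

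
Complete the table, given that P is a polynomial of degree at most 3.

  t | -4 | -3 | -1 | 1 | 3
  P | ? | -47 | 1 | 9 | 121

-131

The 4 known values determine P uniquely (degree ≤ 3).
Evaluate each Lagrange basis at t = -4:
L_0(-4) = (-3)·(-5)·(-7)/[(-2)·(-4)·(-6)] = 35/16
L_1(-4) = (-1)·(-5)·(-7)/[(2)·(-2)·(-4)] = -35/16
L_2(-4) = (-1)·(-3)·(-7)/[(4)·(2)·(-2)] = 21/16
L_3(-4) = (-1)·(-3)·(-5)/[(6)·(4)·(2)] = -5/16
Sum: (-47)·(35/16) + 1·(-35/16) + 9·(21/16) + 121·(-5/16) = -131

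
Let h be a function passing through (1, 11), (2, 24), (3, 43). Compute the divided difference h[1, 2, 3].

h[1,2] = (24 - 11) / (2 - 1) = 13
h[2,3] = (43 - 24) / (3 - 2) = 19
h[1,2,3] = (19 - 13) / (3 - 1) = 3

3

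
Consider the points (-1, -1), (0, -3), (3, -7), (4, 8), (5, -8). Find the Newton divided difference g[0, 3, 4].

49/12

g[0,3] = (-7 - (-3)) / (3 - 0) = -4/3
g[3,4] = (8 - (-7)) / (4 - 3) = 15
g[0,3,4] = (15 - (-4/3)) / (4 - 0) = 49/12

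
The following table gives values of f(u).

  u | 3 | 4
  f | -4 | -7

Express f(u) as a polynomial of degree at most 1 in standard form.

L_0(u) = (u - 4) / [-1] = -u + 4
L_1(u) = (u - 3) / [1] = u - 3
f(u) = (-4)·L_0 + (-7)·L_1
  (-4)·L_0(u) = 4u - 16
  (-7)·L_1(u) = -7u + 21
Adding term by term: -3u + 5

f(u) = -3u + 5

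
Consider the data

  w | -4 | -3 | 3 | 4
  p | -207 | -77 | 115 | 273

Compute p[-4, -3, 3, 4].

4

p[-4,-3] = (-77 - (-207)) / (-3 - (-4)) = 130
p[-3,3] = (115 - (-77)) / (3 - (-3)) = 32
p[3,4] = (273 - 115) / (4 - 3) = 158
p[-4,-3,3] = (32 - 130) / (3 - (-4)) = -14
p[-3,3,4] = (158 - 32) / (4 - (-3)) = 18
p[-4,-3,3,4] = (18 - (-14)) / (4 - (-4)) = 4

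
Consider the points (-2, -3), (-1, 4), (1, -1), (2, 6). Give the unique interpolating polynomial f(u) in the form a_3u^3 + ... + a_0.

f(u) = (19/12)u^3 - (49/12)u + 3/2

L_0(u) = (u + 1)(u - 1)(u - 2) / [-12] = -(1/12)u^3 + (1/6)u^2 + (1/12)u - 1/6
L_1(u) = (u + 2)(u - 1)(u - 2) / [6] = (1/6)u^3 - (1/6)u^2 - (2/3)u + 2/3
L_2(u) = (u + 2)(u + 1)(u - 2) / [-6] = -(1/6)u^3 - (1/6)u^2 + (2/3)u + 2/3
L_3(u) = (u + 2)(u + 1)(u - 1) / [12] = (1/12)u^3 + (1/6)u^2 - (1/12)u - 1/6
f(u) = (-3)·L_0 + 4·L_1 + (-1)·L_2 + 6·L_3
  (-3)·L_0(u) = (1/4)u^3 - (1/2)u^2 - (1/4)u + 1/2
  4·L_1(u) = (2/3)u^3 - (2/3)u^2 - (8/3)u + 8/3
  (-1)·L_2(u) = (1/6)u^3 + (1/6)u^2 - (2/3)u - 2/3
  6·L_3(u) = (1/2)u^3 + u^2 - (1/2)u - 1
Adding term by term: (19/12)u^3 - (49/12)u + 3/2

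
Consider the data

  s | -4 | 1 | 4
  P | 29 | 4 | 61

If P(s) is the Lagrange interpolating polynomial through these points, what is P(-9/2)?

Evaluate each Lagrange basis at s = -9/2:
L_0(-9/2) = (-11/2)·(-17/2)/[(-5)·(-8)] = 187/160
L_1(-9/2) = (-1/2)·(-17/2)/[(5)·(-3)] = -17/60
L_2(-9/2) = (-1/2)·(-11/2)/[(8)·(3)] = 11/96
Sum: 29·(187/160) + 4·(-17/60) + 61·(11/96) = 159/4

159/4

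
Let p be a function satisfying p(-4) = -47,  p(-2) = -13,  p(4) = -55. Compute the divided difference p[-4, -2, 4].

-3

p[-4,-2] = (-13 - (-47)) / (-2 - (-4)) = 17
p[-2,4] = (-55 - (-13)) / (4 - (-2)) = -7
p[-4,-2,4] = (-7 - 17) / (4 - (-4)) = -3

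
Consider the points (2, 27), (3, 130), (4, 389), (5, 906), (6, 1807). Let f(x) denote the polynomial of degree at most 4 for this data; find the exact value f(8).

5385

Evaluate each Lagrange basis at x = 8:
L_0(8) = (5)·(4)·(3)·(2)/[(-1)·(-2)·(-3)·(-4)] = 5
L_1(8) = (6)·(4)·(3)·(2)/[(1)·(-1)·(-2)·(-3)] = -24
L_2(8) = (6)·(5)·(3)·(2)/[(2)·(1)·(-1)·(-2)] = 45
L_3(8) = (6)·(5)·(4)·(2)/[(3)·(2)·(1)·(-1)] = -40
L_4(8) = (6)·(5)·(4)·(3)/[(4)·(3)·(2)·(1)] = 15
Sum: 27·(5) + 130·(-24) + 389·(45) + 906·(-40) + 1807·(15) = 5385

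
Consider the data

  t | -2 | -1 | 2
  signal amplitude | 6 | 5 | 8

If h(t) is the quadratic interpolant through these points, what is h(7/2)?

Using Newton's divided-difference form:
h[-2,-1] = (5 - 6) / (-1 - (-2)) = -1
h[-1,2] = (8 - 5) / (2 - (-1)) = 1
h[-2,-1,2] = (1 - (-1)) / (2 - (-2)) = 1/2
h(7/2) = 6 + (-1)·(11/2) + (1/2)·(11/2)·(9/2) = 103/8

103/8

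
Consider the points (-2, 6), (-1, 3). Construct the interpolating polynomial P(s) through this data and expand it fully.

P(s) = -3s

L_0(s) = (s + 1) / [-1] = -s - 1
L_1(s) = (s + 2) / [1] = s + 2
P(s) = 6·L_0 + 3·L_1
  6·L_0(s) = -6s - 6
  3·L_1(s) = 3s + 6
Adding term by term: -3s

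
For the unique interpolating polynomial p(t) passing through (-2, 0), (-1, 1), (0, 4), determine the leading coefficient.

1

The leading coefficient equals the top divided difference p[-2,-1,0].
p[-2,-1] = (1 - 0) / (-1 - (-2)) = 1
p[-1,0] = (4 - 1) / (0 - (-1)) = 3
p[-2,-1,0] = (3 - 1) / (0 - (-2)) = 1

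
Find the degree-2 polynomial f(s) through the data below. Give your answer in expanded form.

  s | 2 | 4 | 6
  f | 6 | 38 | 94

Newton's divided differences:
f[2,4] = (38 - 6) / (4 - 2) = 16
f[4,6] = (94 - 38) / (6 - 4) = 28
f[2,4,6] = (28 - 16) / (6 - 2) = 3
f(s) = 6 + 16·(s - 2) + 3·(s - 2)(s - 4)
Expanding: f(s) = 3s^2 - 2s - 2

f(s) = 3s^2 - 2s - 2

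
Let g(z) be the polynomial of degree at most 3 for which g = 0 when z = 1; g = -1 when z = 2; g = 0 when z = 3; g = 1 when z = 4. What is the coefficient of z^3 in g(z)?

L_0(z) = (z - 2)(z - 3)(z - 4) / [-6] = -(1/6)z^3 + (3/2)z^2 - (13/3)z + 4
L_1(z) = (z - 1)(z - 3)(z - 4) / [2] = (1/2)z^3 - 4z^2 + (19/2)z - 6
L_2(z) = (z - 1)(z - 2)(z - 4) / [-2] = -(1/2)z^3 + (7/2)z^2 - 7z + 4
L_3(z) = (z - 1)(z - 2)(z - 3) / [6] = (1/6)z^3 - z^2 + (11/6)z - 1
g(z) = 0·L_0 + (-1)·L_1 + 0·L_2 + 1·L_3
Only the coefficient of z^3 is needed; take it from each L_i and combine:
0·(-1/6) + (-1)·(1/2) + 0·(-1/2) + 1·(1/6) = -1/3

-1/3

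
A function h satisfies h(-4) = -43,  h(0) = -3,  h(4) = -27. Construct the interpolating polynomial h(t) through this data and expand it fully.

h(t) = -2t^2 + 2t - 3

Newton's divided differences:
h[-4,0] = (-3 - (-43)) / (0 - (-4)) = 10
h[0,4] = (-27 - (-3)) / (4 - 0) = -6
h[-4,0,4] = (-6 - 10) / (4 - (-4)) = -2
h(t) = -43 + 10·(t + 4) + (-2)·(t + 4)t
Expanding: h(t) = -2t^2 + 2t - 3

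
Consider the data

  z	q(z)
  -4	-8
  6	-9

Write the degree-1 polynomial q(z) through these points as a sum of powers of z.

q(z) = -(1/10)z - 42/5

Build the Lagrange basis polynomials:
L_0(z) = (z - 6) / [-10] = -(1/10)z + 3/5
L_1(z) = (z + 4) / [10] = (1/10)z + 2/5
q(z) = (-8)·L_0 + (-9)·L_1
  (-8)·L_0(z) = (4/5)z - 24/5
  (-9)·L_1(z) = -(9/10)z - 18/5
Adding term by term: -(1/10)z - 42/5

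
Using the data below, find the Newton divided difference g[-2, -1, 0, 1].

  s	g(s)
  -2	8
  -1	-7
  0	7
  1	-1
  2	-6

g[-2,-1] = (-7 - 8) / (-1 - (-2)) = -15
g[-1,0] = (7 - (-7)) / (0 - (-1)) = 14
g[0,1] = (-1 - 7) / (1 - 0) = -8
g[-2,-1,0] = (14 - (-15)) / (0 - (-2)) = 29/2
g[-1,0,1] = (-8 - 14) / (1 - (-1)) = -11
g[-2,-1,0,1] = (-11 - 29/2) / (1 - (-2)) = -17/2

-17/2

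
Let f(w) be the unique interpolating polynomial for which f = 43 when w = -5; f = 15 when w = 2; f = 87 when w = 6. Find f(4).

43

Using Newton's divided-difference form:
f[-5,2] = (15 - 43) / (2 - (-5)) = -4
f[2,6] = (87 - 15) / (6 - 2) = 18
f[-5,2,6] = (18 - (-4)) / (6 - (-5)) = 2
f(4) = 43 + (-4)·(9) + 2·(9)·(2) = 43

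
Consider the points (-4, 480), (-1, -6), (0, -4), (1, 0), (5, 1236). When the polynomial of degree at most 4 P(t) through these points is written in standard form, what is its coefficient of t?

Build the Lagrange basis polynomials:
L_0(t) = (t + 1)t(t - 1)(t - 5) / [540] = (1/540)t^4 - (1/108)t^3 - (1/540)t^2 + (1/108)t
L_1(t) = (t + 4)t(t - 1)(t - 5) / [-36] = -(1/36)t^4 + (1/18)t^3 + (19/36)t^2 - (5/9)t
L_2(t) = (t + 4)(t + 1)(t - 1)(t - 5) / [20] = (1/20)t^4 - (1/20)t^3 - (21/20)t^2 + (1/20)t + 1
L_3(t) = (t + 4)(t + 1)t(t - 5) / [-40] = -(1/40)t^4 + (21/40)t^2 + (1/2)t
L_4(t) = (t + 4)(t + 1)t(t - 1) / [1080] = (1/1080)t^4 + (1/270)t^3 - (1/1080)t^2 - (1/270)t
P(t) = 480·L_0 + (-6)·L_1 + (-4)·L_2 + 0·L_3 + 1236·L_4
Only the coefficient of t is needed; take it from each L_i and combine:
480·(1/108) + (-6)·(-5/9) + (-4)·(1/20) + 0·(1/2) + 1236·(-1/270) = 3

3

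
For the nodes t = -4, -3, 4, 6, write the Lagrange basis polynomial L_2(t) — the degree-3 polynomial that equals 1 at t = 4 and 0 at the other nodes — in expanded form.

L_2(t) = -(1/112)t^3 - (1/112)t^2 + (15/56)t + 9/14

L_2(t) = (t + 4)(t + 3)(t - 6) / [(8)·(7)·(-2)]
       = (t^3 + t^2 - 30t - 72) / (-112)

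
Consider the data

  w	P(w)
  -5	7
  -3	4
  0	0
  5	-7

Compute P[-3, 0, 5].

-1/120

P[-3,0] = (0 - 4) / (0 - (-3)) = -4/3
P[0,5] = (-7 - 0) / (5 - 0) = -7/5
P[-3,0,5] = (-7/5 - (-4/3)) / (5 - (-3)) = -1/120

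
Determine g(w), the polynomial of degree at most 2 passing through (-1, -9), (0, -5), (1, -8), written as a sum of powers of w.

Newton's divided differences:
g[-1,0] = (-5 - (-9)) / (0 - (-1)) = 4
g[0,1] = (-8 - (-5)) / (1 - 0) = -3
g[-1,0,1] = (-3 - 4) / (1 - (-1)) = -7/2
g(w) = -9 + 4·(w + 1) + (-7/2)·(w + 1)w
Expanding: g(w) = -(7/2)w^2 + (1/2)w - 5

g(w) = -(7/2)w^2 + (1/2)w - 5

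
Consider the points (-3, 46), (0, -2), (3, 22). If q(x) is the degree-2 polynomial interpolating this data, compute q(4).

L_0(4) = (4)·(1)/[(-3)·(-6)] = 2/9
L_1(4) = (7)·(1)/[(3)·(-3)] = -7/9
L_2(4) = (7)·(4)/[(6)·(3)] = 14/9
Sum: 46·(2/9) + (-2)·(-7/9) + 22·(14/9) = 46

46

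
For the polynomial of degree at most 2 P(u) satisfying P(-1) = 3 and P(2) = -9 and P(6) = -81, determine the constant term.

3

Build the Lagrange basis polynomials:
L_0(u) = (u - 2)(u - 6) / [21] = (1/21)u^2 - (8/21)u + 4/7
L_1(u) = (u + 1)(u - 6) / [-12] = -(1/12)u^2 + (5/12)u + 1/2
L_2(u) = (u + 1)(u - 2) / [28] = (1/28)u^2 - (1/28)u - 1/14
P(u) = 3·L_0 + (-9)·L_1 + (-81)·L_2
Only the constant term is needed; take it from each L_i and combine:
3·(4/7) + (-9)·(1/2) + (-81)·(-1/14) = 3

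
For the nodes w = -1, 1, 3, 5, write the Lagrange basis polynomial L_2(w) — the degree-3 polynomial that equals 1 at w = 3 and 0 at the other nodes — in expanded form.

L_2(w) = -(1/16)w^3 + (5/16)w^2 + (1/16)w - 5/16

L_2(w) = (w + 1)(w - 1)(w - 5) / [(4)·(2)·(-2)]
       = (w^3 - 5w^2 - w + 5) / (-16)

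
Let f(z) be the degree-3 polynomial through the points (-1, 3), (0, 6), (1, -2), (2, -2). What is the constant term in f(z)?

Build the Lagrange basis polynomials:
L_0(z) = z(z - 1)(z - 2) / [-6] = -(1/6)z^3 + (1/2)z^2 - (1/3)z
L_1(z) = (z + 1)(z - 1)(z - 2) / [2] = (1/2)z^3 - z^2 - (1/2)z + 1
L_2(z) = (z + 1)z(z - 2) / [-2] = -(1/2)z^3 + (1/2)z^2 + z
L_3(z) = (z + 1)z(z - 1) / [6] = (1/6)z^3 - (1/6)z
f(z) = 3·L_0 + 6·L_1 + (-2)·L_2 + (-2)·L_3
Only the constant term is needed; take it from each L_i and combine:
3·(0) + 6·(1) + (-2)·(0) + (-2)·(0) = 6

6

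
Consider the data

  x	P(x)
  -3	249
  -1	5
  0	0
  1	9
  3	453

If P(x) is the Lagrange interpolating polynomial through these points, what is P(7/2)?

1603/2

Evaluate each Lagrange basis at x = 7/2:
L_0(7/2) = (9/2)·(7/2)·(5/2)·(1/2)/[(-2)·(-3)·(-4)·(-6)] = 35/256
L_1(7/2) = (13/2)·(7/2)·(5/2)·(1/2)/[(2)·(-1)·(-2)·(-4)] = -455/256
L_2(7/2) = (13/2)·(9/2)·(5/2)·(1/2)/[(3)·(1)·(-1)·(-3)] = 65/16
L_3(7/2) = (13/2)·(9/2)·(7/2)·(1/2)/[(4)·(2)·(1)·(-2)] = -819/256
L_4(7/2) = (13/2)·(9/2)·(7/2)·(5/2)/[(6)·(4)·(3)·(2)] = 455/256
Sum: 249·(35/256) + 5·(-455/256) + 0 + 9·(-819/256) + 453·(455/256) = 1603/2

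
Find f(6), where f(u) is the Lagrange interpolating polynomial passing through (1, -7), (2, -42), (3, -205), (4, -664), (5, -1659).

L_0(6) = (4)·(3)·(2)·(1)/[(-1)·(-2)·(-3)·(-4)] = 1
L_1(6) = (5)·(3)·(2)·(1)/[(1)·(-1)·(-2)·(-3)] = -5
L_2(6) = (5)·(4)·(2)·(1)/[(2)·(1)·(-1)·(-2)] = 10
L_3(6) = (5)·(4)·(3)·(1)/[(3)·(2)·(1)·(-1)] = -10
L_4(6) = (5)·(4)·(3)·(2)/[(4)·(3)·(2)·(1)] = 5
Sum: (-7)·(1) + (-42)·(-5) + (-205)·(10) + (-664)·(-10) + (-1659)·(5) = -3502

-3502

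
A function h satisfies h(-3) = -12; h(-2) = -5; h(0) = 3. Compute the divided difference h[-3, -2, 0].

-1

h[-3,-2] = (-5 - (-12)) / (-2 - (-3)) = 7
h[-2,0] = (3 - (-5)) / (0 - (-2)) = 4
h[-3,-2,0] = (4 - 7) / (0 - (-3)) = -1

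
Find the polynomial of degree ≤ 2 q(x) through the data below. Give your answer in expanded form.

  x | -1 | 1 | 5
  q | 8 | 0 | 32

L_0(x) = (x - 1)(x - 5) / [12] = (1/12)x^2 - (1/2)x + 5/12
L_1(x) = (x + 1)(x - 5) / [-8] = -(1/8)x^2 + (1/2)x + 5/8
L_2(x) = (x + 1)(x - 1) / [24] = (1/24)x^2 - 1/24
q(x) = 8·L_0 + 0·L_1 + 32·L_2
  8·L_0(x) = (2/3)x^2 - 4x + 10/3
  0·L_1(x) = 0
  32·L_2(x) = (4/3)x^2 - 4/3
Adding term by term: 2x^2 - 4x + 2

q(x) = 2x^2 - 4x + 2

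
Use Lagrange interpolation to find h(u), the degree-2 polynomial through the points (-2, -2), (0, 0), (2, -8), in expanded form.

Build the Lagrange basis polynomials:
L_0(u) = u(u - 2) / [8] = (1/8)u^2 - (1/4)u
L_1(u) = (u + 2)(u - 2) / [-4] = -(1/4)u^2 + 1
L_2(u) = (u + 2)u / [8] = (1/8)u^2 + (1/4)u
h(u) = (-2)·L_0 + 0·L_1 + (-8)·L_2
  (-2)·L_0(u) = -(1/4)u^2 + (1/2)u
  0·L_1(u) = 0
  (-8)·L_2(u) = -u^2 - 2u
Adding term by term: -(5/4)u^2 - (3/2)u

h(u) = -(5/4)u^2 - (3/2)u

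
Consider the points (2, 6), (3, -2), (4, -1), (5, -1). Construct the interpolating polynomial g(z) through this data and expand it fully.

g(z) = -(5/3)z^3 + (39/2)z^2 - (443/6)z + 89

Newton's divided differences:
g[2,3] = (-2 - 6) / (3 - 2) = -8
g[3,4] = (-1 - (-2)) / (4 - 3) = 1
g[4,5] = (-1 - (-1)) / (5 - 4) = 0
g[2,3,4] = (1 - (-8)) / (4 - 2) = 9/2
g[3,4,5] = (0 - 1) / (5 - 3) = -1/2
g[2,3,4,5] = (-1/2 - 9/2) / (5 - 2) = -5/3
g(z) = 6 + (-8)·(z - 2) + (9/2)·(z - 2)(z - 3) + (-5/3)·(z - 2)(z - 3)(z - 4)
Expanding: g(z) = -(5/3)z^3 + (39/2)z^2 - (443/6)z + 89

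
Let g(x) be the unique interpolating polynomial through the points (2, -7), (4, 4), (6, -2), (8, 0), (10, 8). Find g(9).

Using Newton's divided-difference form:
g[2,4] = (4 - (-7)) / (4 - 2) = 11/2
g[4,6] = (-2 - 4) / (6 - 4) = -3
g[6,8] = (0 - (-2)) / (8 - 6) = 1
g[8,10] = (8 - 0) / (10 - 8) = 4
g[2,4,6] = (-3 - 11/2) / (6 - 2) = -17/8
g[4,6,8] = (1 - (-3)) / (8 - 4) = 1
g[6,8,10] = (4 - 1) / (10 - 6) = 3/4
g[2,4,6,8] = (1 - (-17/8)) / (8 - 2) = 25/48
g[4,6,8,10] = (3/4 - 1) / (10 - 4) = -1/24
g[2,4,6,8,10] = (-1/24 - 25/48) / (10 - 2) = -9/128
g(9) = -7 + (11/2)·(7) + (-17/8)·(7)·(5) + (25/48)·(7)·(5)·(3) + (-9/128)·(7)·(5)·(3)·(1) = 567/128

567/128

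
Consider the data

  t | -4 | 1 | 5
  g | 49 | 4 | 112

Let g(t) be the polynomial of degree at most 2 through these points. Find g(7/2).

Evaluate each Lagrange basis at t = 7/2:
L_0(7/2) = (5/2)·(-3/2)/[(-5)·(-9)] = -1/12
L_1(7/2) = (15/2)·(-3/2)/[(5)·(-4)] = 9/16
L_2(7/2) = (15/2)·(5/2)/[(9)·(4)] = 25/48
Sum: 49·(-1/12) + 4·(9/16) + 112·(25/48) = 113/2

113/2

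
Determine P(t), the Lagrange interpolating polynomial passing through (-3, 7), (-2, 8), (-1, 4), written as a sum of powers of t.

Build the Lagrange basis polynomials:
L_0(t) = (t + 2)(t + 1) / [2] = (1/2)t^2 + (3/2)t + 1
L_1(t) = (t + 3)(t + 1) / [-1] = -t^2 - 4t - 3
L_2(t) = (t + 3)(t + 2) / [2] = (1/2)t^2 + (5/2)t + 3
P(t) = 7·L_0 + 8·L_1 + 4·L_2
  7·L_0(t) = (7/2)t^2 + (21/2)t + 7
  8·L_1(t) = -8t^2 - 32t - 24
  4·L_2(t) = 2t^2 + 10t + 12
Adding term by term: -(5/2)t^2 - (23/2)t - 5

P(t) = -(5/2)t^2 - (23/2)t - 5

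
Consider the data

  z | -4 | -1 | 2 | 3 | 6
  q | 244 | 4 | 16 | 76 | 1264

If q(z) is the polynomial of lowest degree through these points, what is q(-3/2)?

Evaluate each Lagrange basis at z = -3/2:
L_0(-3/2) = (-1/2)·(-7/2)·(-9/2)·(-15/2)/[(-3)·(-6)·(-7)·(-10)] = 3/64
L_1(-3/2) = (5/2)·(-7/2)·(-9/2)·(-15/2)/[(3)·(-3)·(-4)·(-7)] = 75/64
L_2(-3/2) = (5/2)·(-1/2)·(-9/2)·(-15/2)/[(6)·(3)·(-1)·(-4)] = -75/128
L_3(-3/2) = (5/2)·(-1/2)·(-7/2)·(-15/2)/[(7)·(4)·(1)·(-3)] = 25/64
L_4(-3/2) = (5/2)·(-1/2)·(-7/2)·(-9/2)/[(10)·(7)·(4)·(3)] = -3/128
Sum: 244·(3/64) + 4·(75/64) + 16·(-75/128) + 76·(25/64) + 1264·(-3/128) = 109/16

109/16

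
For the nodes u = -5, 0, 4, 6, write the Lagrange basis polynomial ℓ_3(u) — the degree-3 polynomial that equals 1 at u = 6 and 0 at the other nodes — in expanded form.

ℓ_3(u) = (u + 5)u(u - 4) / [(11)·(6)·(2)]
       = (u^3 + u^2 - 20u) / (132)

ℓ_3(u) = (1/132)u^3 + (1/132)u^2 - (5/33)u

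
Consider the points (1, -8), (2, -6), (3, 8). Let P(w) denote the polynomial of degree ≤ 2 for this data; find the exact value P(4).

34

L_0(4) = (2)·(1)/[(-1)·(-2)] = 1
L_1(4) = (3)·(1)/[(1)·(-1)] = -3
L_2(4) = (3)·(2)/[(2)·(1)] = 3
Sum: (-8)·(1) + (-6)·(-3) + 8·(3) = 34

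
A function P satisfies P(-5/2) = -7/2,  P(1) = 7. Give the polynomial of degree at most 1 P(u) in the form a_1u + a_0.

L_0(u) = (u - 1) / [-7/2] = -(2/7)u + 2/7
L_1(u) = (u + 5/2) / [7/2] = (2/7)u + 5/7
P(u) = (-7/2)·L_0 + 7·L_1
  (-7/2)·L_0(u) = u - 1
  7·L_1(u) = 2u + 5
Adding term by term: 3u + 4

P(u) = 3u + 4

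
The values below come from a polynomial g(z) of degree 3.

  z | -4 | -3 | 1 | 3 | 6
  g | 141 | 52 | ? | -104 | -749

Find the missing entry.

-4

The 4 known values determine g uniquely (degree ≤ 3).
L_0(1) = (4)·(-2)·(-5)/[(-1)·(-7)·(-10)] = -4/7
L_1(1) = (5)·(-2)·(-5)/[(1)·(-6)·(-9)] = 25/27
L_2(1) = (5)·(4)·(-5)/[(7)·(6)·(-3)] = 50/63
L_3(1) = (5)·(4)·(-2)/[(10)·(9)·(3)] = -4/27
Sum: 141·(-4/7) + 52·(25/27) + (-104)·(50/63) + (-749)·(-4/27) = -4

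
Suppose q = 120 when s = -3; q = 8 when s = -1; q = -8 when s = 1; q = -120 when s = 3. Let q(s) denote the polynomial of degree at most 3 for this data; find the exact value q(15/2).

Using Newton's divided-difference form:
q[-3,-1] = (8 - 120) / (-1 - (-3)) = -56
q[-1,1] = (-8 - 8) / (1 - (-1)) = -8
q[1,3] = (-120 - (-8)) / (3 - 1) = -56
q[-3,-1,1] = (-8 - (-56)) / (1 - (-3)) = 12
q[-1,1,3] = (-56 - (-8)) / (3 - (-1)) = -12
q[-3,-1,1,3] = (-12 - 12) / (3 - (-3)) = -4
q(15/2) = 120 + (-56)·(21/2) + 12·(21/2)·(17/2) + (-4)·(21/2)·(17/2)·(13/2) = -3435/2

-3435/2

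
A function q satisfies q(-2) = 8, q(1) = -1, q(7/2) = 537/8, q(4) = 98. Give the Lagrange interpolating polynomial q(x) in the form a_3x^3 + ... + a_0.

Build the Lagrange basis polynomials:
L_0(x) = (x - 1)(x - 7/2)(x - 4) / [-99] = -(1/99)x^3 + (17/198)x^2 - (43/198)x + 14/99
L_1(x) = (x + 2)(x - 7/2)(x - 4) / [45/2] = (2/45)x^3 - (11/45)x^2 - (2/45)x + 56/45
L_2(x) = (x + 2)(x - 1)(x - 4) / [-55/8] = -(8/55)x^3 + (24/55)x^2 + (48/55)x - 64/55
L_3(x) = (x + 2)(x - 1)(x - 7/2) / [9] = (1/9)x^3 - (5/18)x^2 - (11/18)x + 7/9
q(x) = 8·L_0 + (-1)·L_1 + (537/8)·L_2 + 98·L_3
  8·L_0(x) = -(8/99)x^3 + (68/99)x^2 - (172/99)x + 112/99
  (-1)·L_1(x) = -(2/45)x^3 + (11/45)x^2 + (2/45)x - 56/45
  (537/8)·L_2(x) = -(537/55)x^3 + (1611/55)x^2 + (3222/55)x - 4296/55
  98·L_3(x) = (98/9)x^3 - (245/9)x^2 - (539/9)x + 686/9
Adding term by term: x^3 + 3x^2 - 3x - 2

q(x) = x^3 + 3x^2 - 3x - 2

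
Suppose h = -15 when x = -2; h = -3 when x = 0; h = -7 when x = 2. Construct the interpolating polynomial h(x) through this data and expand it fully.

h(x) = -2x^2 + 2x - 3

Newton's divided differences:
h[-2,0] = (-3 - (-15)) / (0 - (-2)) = 6
h[0,2] = (-7 - (-3)) / (2 - 0) = -2
h[-2,0,2] = (-2 - 6) / (2 - (-2)) = -2
h(x) = -15 + 6·(x + 2) + (-2)·(x + 2)x
Expanding: h(x) = -2x^2 + 2x - 3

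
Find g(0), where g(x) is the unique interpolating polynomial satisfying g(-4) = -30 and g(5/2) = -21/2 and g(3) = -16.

2

L_0(0) = (-5/2)·(-3)/[(-13/2)·(-7)] = 15/91
L_1(0) = (4)·(-3)/[(13/2)·(-1/2)] = 48/13
L_2(0) = (4)·(-5/2)/[(7)·(1/2)] = -20/7
Sum: (-30)·(15/91) + (-21/2)·(48/13) + (-16)·(-20/7) = 2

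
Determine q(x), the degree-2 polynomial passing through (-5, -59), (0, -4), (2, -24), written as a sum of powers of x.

q(x) = -3x^2 - 4x - 4

Build the Lagrange basis polynomials:
L_0(x) = x(x - 2) / [35] = (1/35)x^2 - (2/35)x
L_1(x) = (x + 5)(x - 2) / [-10] = -(1/10)x^2 - (3/10)x + 1
L_2(x) = (x + 5)x / [14] = (1/14)x^2 + (5/14)x
q(x) = (-59)·L_0 + (-4)·L_1 + (-24)·L_2
  (-59)·L_0(x) = -(59/35)x^2 + (118/35)x
  (-4)·L_1(x) = (2/5)x^2 + (6/5)x - 4
  (-24)·L_2(x) = -(12/7)x^2 - (60/7)x
Adding term by term: -3x^2 - 4x - 4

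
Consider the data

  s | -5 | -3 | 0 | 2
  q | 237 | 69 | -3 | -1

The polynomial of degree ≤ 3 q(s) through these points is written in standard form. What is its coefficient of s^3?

L_0(s) = (s + 3)s(s - 2) / [-70] = -(1/70)s^3 - (1/70)s^2 + (3/35)s
L_1(s) = (s + 5)s(s - 2) / [30] = (1/30)s^3 + (1/10)s^2 - (1/3)s
L_2(s) = (s + 5)(s + 3)(s - 2) / [-30] = -(1/30)s^3 - (1/5)s^2 + (1/30)s + 1
L_3(s) = (s + 5)(s + 3)s / [70] = (1/70)s^3 + (4/35)s^2 + (3/14)s
q(s) = 237·L_0 + 69·L_1 + (-3)·L_2 + (-1)·L_3
Only the coefficient of s^3 is needed; take it from each L_i and combine:
237·(-1/70) + 69·(1/30) + (-3)·(-1/30) + (-1)·(1/70) = -1

-1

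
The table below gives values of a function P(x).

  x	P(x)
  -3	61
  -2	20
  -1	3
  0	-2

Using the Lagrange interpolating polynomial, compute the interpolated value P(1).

Evaluate each Lagrange basis at x = 1:
L_0(1) = (3)·(2)·(1)/[(-1)·(-2)·(-3)] = -1
L_1(1) = (4)·(2)·(1)/[(1)·(-1)·(-2)] = 4
L_2(1) = (4)·(3)·(1)/[(2)·(1)·(-1)] = -6
L_3(1) = (4)·(3)·(2)/[(3)·(2)·(1)] = 4
Sum: 61·(-1) + 20·(4) + 3·(-6) + (-2)·(4) = -7

-7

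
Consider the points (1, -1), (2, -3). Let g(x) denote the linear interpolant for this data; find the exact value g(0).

L_0(0) = (-2)/[(-1)] = 2
L_1(0) = (-1)/[(1)] = -1
Sum: (-1)·(2) + (-3)·(-1) = 1

1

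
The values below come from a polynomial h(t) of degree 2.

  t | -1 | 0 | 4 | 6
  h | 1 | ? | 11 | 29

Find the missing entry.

The 3 known values determine h uniquely (degree ≤ 2).
Evaluate each Lagrange basis at t = 0:
L_0(0) = (-4)·(-6)/[(-5)·(-7)] = 24/35
L_1(0) = (1)·(-6)/[(5)·(-2)] = 3/5
L_2(0) = (1)·(-4)/[(7)·(2)] = -2/7
Sum: 1·(24/35) + 11·(3/5) + 29·(-2/7) = -1

-1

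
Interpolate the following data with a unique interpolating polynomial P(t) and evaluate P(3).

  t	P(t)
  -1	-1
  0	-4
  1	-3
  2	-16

L_0(3) = (3)·(2)·(1)/[(-1)·(-2)·(-3)] = -1
L_1(3) = (4)·(2)·(1)/[(1)·(-1)·(-2)] = 4
L_2(3) = (4)·(3)·(1)/[(2)·(1)·(-1)] = -6
L_3(3) = (4)·(3)·(2)/[(3)·(2)·(1)] = 4
Sum: (-1)·(-1) + (-4)·(4) + (-3)·(-6) + (-16)·(4) = -61

-61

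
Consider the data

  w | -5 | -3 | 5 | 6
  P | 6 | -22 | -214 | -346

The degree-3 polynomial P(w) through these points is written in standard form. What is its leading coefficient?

L_0(w) = (w + 3)(w - 5)(w - 6) / [-220] = -(1/220)w^3 + (2/55)w^2 + (3/220)w - 9/22
L_1(w) = (w + 5)(w - 5)(w - 6) / [144] = (1/144)w^3 - (1/24)w^2 - (25/144)w + 25/24
L_2(w) = (w + 5)(w + 3)(w - 6) / [-80] = -(1/80)w^3 - (1/40)w^2 + (33/80)w + 9/8
L_3(w) = (w + 5)(w + 3)(w - 5) / [99] = (1/99)w^3 + (1/33)w^2 - (25/99)w - 25/33
P(w) = 6·L_0 + (-22)·L_1 + (-214)·L_2 + (-346)·L_3
Only the coefficient of w^3 is needed; take it from each L_i and combine:
6·(-1/220) + (-22)·(1/144) + (-214)·(-1/80) + (-346)·(1/99) = -1

-1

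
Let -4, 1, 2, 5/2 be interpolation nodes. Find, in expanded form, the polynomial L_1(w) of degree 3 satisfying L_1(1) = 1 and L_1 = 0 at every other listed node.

L_1(w) = (w + 4)(w - 2)(w - 5/2) / [(5)·(-1)·(-3/2)]
       = (w^3 - (1/2)w^2 - 13w + 20) / (15/2)

L_1(w) = (2/15)w^3 - (1/15)w^2 - (26/15)w + 8/3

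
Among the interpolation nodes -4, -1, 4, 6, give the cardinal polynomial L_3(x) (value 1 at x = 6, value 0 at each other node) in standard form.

L_3(x) = (1/140)x^3 + (1/140)x^2 - (4/35)x - 4/35

L_3(x) = (x + 4)(x + 1)(x - 4) / [(10)·(7)·(2)]
       = (x^3 + x^2 - 16x - 16) / (140)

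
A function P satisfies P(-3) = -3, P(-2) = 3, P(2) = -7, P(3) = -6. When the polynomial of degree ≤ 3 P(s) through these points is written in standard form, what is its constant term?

0

L_0(s) = (s + 2)(s - 2)(s - 3) / [-30] = -(1/30)s^3 + (1/10)s^2 + (2/15)s - 2/5
L_1(s) = (s + 3)(s - 2)(s - 3) / [20] = (1/20)s^3 - (1/10)s^2 - (9/20)s + 9/10
L_2(s) = (s + 3)(s + 2)(s - 3) / [-20] = -(1/20)s^3 - (1/10)s^2 + (9/20)s + 9/10
L_3(s) = (s + 3)(s + 2)(s - 2) / [30] = (1/30)s^3 + (1/10)s^2 - (2/15)s - 2/5
P(s) = (-3)·L_0 + 3·L_1 + (-7)·L_2 + (-6)·L_3
Only the constant term is needed; take it from each L_i and combine:
(-3)·(-2/5) + 3·(9/10) + (-7)·(9/10) + (-6)·(-2/5) = 0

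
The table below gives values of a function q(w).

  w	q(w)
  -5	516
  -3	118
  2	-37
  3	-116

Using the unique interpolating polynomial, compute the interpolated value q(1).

Evaluate each Lagrange basis at w = 1:
L_0(1) = (4)·(-1)·(-2)/[(-2)·(-7)·(-8)] = -1/14
L_1(1) = (6)·(-1)·(-2)/[(2)·(-5)·(-6)] = 1/5
L_2(1) = (6)·(4)·(-2)/[(7)·(5)·(-1)] = 48/35
L_3(1) = (6)·(4)·(-1)/[(8)·(6)·(1)] = -1/2
Sum: 516·(-1/14) + 118·(1/5) + (-37)·(48/35) + (-116)·(-1/2) = -6

-6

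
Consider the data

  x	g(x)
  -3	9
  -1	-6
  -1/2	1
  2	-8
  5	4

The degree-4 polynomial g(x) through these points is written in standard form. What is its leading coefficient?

Build the Lagrange basis polynomials:
L_0(x) = (x + 1)(x + 1/2)(x - 2)(x - 5) / [200] = (1/200)x^4 - (11/400)x^3 + (23/400)x + 1/40
L_1(x) = (x + 3)(x + 1/2)(x - 2)(x - 5) / [-18] = -(1/18)x^4 + (7/36)x^3 + (13/18)x^2 - (49/36)x - 5/6
L_2(x) = (x + 3)(x + 1)(x - 2)(x - 5) / [275/16] = (16/275)x^4 - (48/275)x^3 - (48/55)x^2 + (304/275)x + 96/55
L_3(x) = (x + 3)(x + 1)(x + 1/2)(x - 5) / [-225/2] = -(2/225)x^4 + (1/225)x^3 + (7/45)x^2 + (47/225)x + 1/15
L_4(x) = (x + 3)(x + 1)(x + 1/2)(x - 2) / [792] = (1/792)x^4 + (5/1584)x^3 - (1/198)x^2 - (17/1584)x - 1/264
g(x) = 9·L_0 + (-6)·L_1 + 1·L_2 + (-8)·L_3 + 4·L_4
Only the coefficient of x^4 is needed; take it from each L_i and combine:
9·(1/200) + (-6)·(-1/18) + 1·(16/275) + (-8)·(-2/225) + 4·(1/792) = 10151/19800

10151/19800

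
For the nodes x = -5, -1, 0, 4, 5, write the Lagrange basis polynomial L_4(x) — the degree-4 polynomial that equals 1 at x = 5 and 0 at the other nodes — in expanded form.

L_4(x) = (x + 5)(x + 1)x(x - 4) / [(10)·(6)·(5)·(1)]
       = (x^4 + 2x^3 - 19x^2 - 20x) / (300)

L_4(x) = (1/300)x^4 + (1/150)x^3 - (19/300)x^2 - (1/15)x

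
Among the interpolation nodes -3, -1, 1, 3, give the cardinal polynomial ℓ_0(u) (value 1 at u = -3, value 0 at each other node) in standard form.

ℓ_0(u) = (u + 1)(u - 1)(u - 3) / [(-2)·(-4)·(-6)]
       = (u^3 - 3u^2 - u + 3) / (-48)

ℓ_0(u) = -(1/48)u^3 + (1/16)u^2 + (1/48)u - 1/16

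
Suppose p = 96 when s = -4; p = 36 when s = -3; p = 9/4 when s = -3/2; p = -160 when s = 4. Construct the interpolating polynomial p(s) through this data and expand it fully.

p(s) = -2s^3 - 2s^2

Newton's divided differences:
p[-4,-3] = (36 - 96) / (-3 - (-4)) = -60
p[-3,-3/2] = (9/4 - 36) / (-3/2 - (-3)) = -45/2
p[-3/2,4] = (-160 - 9/4) / (4 - (-3/2)) = -59/2
p[-4,-3,-3/2] = (-45/2 - (-60)) / (-3/2 - (-4)) = 15
p[-3,-3/2,4] = (-59/2 - (-45/2)) / (4 - (-3)) = -1
p[-4,-3,-3/2,4] = (-1 - 15) / (4 - (-4)) = -2
p(s) = 96 + (-60)·(s + 4) + 15·(s + 4)(s + 3) + (-2)·(s + 4)(s + 3)(s + 3/2)
Expanding: p(s) = -2s^3 - 2s^2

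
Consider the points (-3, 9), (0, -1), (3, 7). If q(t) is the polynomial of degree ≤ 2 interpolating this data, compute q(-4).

L_0(-4) = (-4)·(-7)/[(-3)·(-6)] = 14/9
L_1(-4) = (-1)·(-7)/[(3)·(-3)] = -7/9
L_2(-4) = (-1)·(-4)/[(6)·(3)] = 2/9
Sum: 9·(14/9) + (-1)·(-7/9) + 7·(2/9) = 49/3

49/3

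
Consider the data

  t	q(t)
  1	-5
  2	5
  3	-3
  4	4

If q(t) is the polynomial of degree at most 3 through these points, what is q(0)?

-66

Using Newton's divided-difference form:
q[1,2] = (5 - (-5)) / (2 - 1) = 10
q[2,3] = (-3 - 5) / (3 - 2) = -8
q[3,4] = (4 - (-3)) / (4 - 3) = 7
q[1,2,3] = (-8 - 10) / (3 - 1) = -9
q[2,3,4] = (7 - (-8)) / (4 - 2) = 15/2
q[1,2,3,4] = (15/2 - (-9)) / (4 - 1) = 11/2
q(0) = -5 + 10·(-1) + (-9)·(-1)·(-2) + (11/2)·(-1)·(-2)·(-3) = -66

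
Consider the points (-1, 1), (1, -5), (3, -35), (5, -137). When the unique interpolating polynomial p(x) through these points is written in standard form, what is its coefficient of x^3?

The leading coefficient equals the top divided difference p[-1,1,3,5].
p[-1,1] = (-5 - 1) / (1 - (-1)) = -3
p[1,3] = (-35 - (-5)) / (3 - 1) = -15
p[3,5] = (-137 - (-35)) / (5 - 3) = -51
p[-1,1,3] = (-15 - (-3)) / (3 - (-1)) = -3
p[1,3,5] = (-51 - (-15)) / (5 - 1) = -9
p[-1,1,3,5] = (-9 - (-3)) / (5 - (-1)) = -1

-1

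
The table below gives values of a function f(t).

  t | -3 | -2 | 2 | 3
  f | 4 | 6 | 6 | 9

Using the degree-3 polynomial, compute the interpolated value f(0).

28/5

Using Newton's divided-difference form:
f[-3,-2] = (6 - 4) / (-2 - (-3)) = 2
f[-2,2] = (6 - 6) / (2 - (-2)) = 0
f[2,3] = (9 - 6) / (3 - 2) = 3
f[-3,-2,2] = (0 - 2) / (2 - (-3)) = -2/5
f[-2,2,3] = (3 - 0) / (3 - (-2)) = 3/5
f[-3,-2,2,3] = (3/5 - (-2/5)) / (3 - (-3)) = 1/6
f(0) = 4 + 2·(3) + (-2/5)·(3)·(2) + (1/6)·(3)·(2)·(-2) = 28/5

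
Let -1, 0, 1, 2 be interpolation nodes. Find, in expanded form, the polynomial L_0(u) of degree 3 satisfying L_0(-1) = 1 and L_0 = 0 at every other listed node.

L_0(u) = -(1/6)u^3 + (1/2)u^2 - (1/3)u

L_0(u) = u(u - 1)(u - 2) / [(-1)·(-2)·(-3)]
       = (u^3 - 3u^2 + 2u) / (-6)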